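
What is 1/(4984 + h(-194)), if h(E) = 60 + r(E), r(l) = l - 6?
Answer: 1/4844 ≈ 0.00020644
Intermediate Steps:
r(l) = -6 + l
h(E) = 54 + E (h(E) = 60 + (-6 + E) = 54 + E)
1/(4984 + h(-194)) = 1/(4984 + (54 - 194)) = 1/(4984 - 140) = 1/4844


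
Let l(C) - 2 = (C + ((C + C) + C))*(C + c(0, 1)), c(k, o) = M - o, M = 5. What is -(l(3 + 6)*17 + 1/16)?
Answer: -127841/16 ≈ -7990.1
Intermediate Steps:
c(k, o) = 5 - o
l(C) = 2 + 4*C*(4 + C) (l(C) = 2 + (C + ((C + C) + C))*(C + (5 - 1*1)) = 2 + (C + (2*C + C))*(C + (5 - 1)) = 2 + (C + 3*C)*(C + 4) = 2 + (4*C)*(4 + C) = 2 + 4*C*(4 + C))
-(l(3 + 6)*17 + 1/16) = -((2 + 4*(3 + 6)**2 + 16*(3 + 6))*17 + 1/16) = -((2 + 4*9**2 + 16*9)*17 + 1/16) = -((2 + 4*81 + 144)*17 + 1/16) = -((2 + 324 + 144)*17 + 1/16) = -(470*17 + 1/16) = -(7990 + 1/16) = -1*127841/16 = -127841/16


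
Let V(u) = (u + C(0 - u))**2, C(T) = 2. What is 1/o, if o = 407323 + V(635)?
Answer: 1/813092 ≈ 1.2299e-6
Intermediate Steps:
V(u) = (2 + u)**2 (V(u) = (u + 2)**2 = (2 + u)**2)
o = 813092 (o = 407323 + (2 + 635)**2 = 407323 + 637**2 = 407323 + 405769 = 813092)
1/o = 1/813092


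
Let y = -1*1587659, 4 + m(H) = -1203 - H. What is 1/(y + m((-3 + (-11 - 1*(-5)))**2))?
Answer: -1/1588947 ≈ -6.2935e-7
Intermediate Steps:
m(H) = -1207 - H (m(H) = -4 + (-1203 - H) = -1207 - H)
y = -1587659
1/(y + m((-3 + (-11 - 1*(-5)))**2)) = 1/(-1587659 + (-1207 - (-3 + (-11 - 1*(-5)))**2)) = 1/(-1587659 + (-1207 - (-3 + (-11 + 5))**2)) = 1/(-1587659 + (-1207 - (-3 - 6)**2)) = 1/(-1587659 + (-1207 - 1*(-9)**2)) = 1/(-1587659 + (-1207 - 1*81)) = 1/(-1587659 + (-1207 - 81)) = 1/(-1587659 - 1288) = 1/(-1588947) = -1/1588947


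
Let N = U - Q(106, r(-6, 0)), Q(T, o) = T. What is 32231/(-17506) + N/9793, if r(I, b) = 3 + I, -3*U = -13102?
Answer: -723117845/514308774 ≈ -1.4060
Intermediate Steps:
U = 13102/3 (U = -⅓*(-13102) = 13102/3 ≈ 4367.3)
N = 12784/3 (N = 13102/3 - 1*106 = 13102/3 - 106 = 12784/3 ≈ 4261.3)
32231/(-17506) + N/9793 = 32231/(-17506) + (12784/3)/9793 = 32231*(-1/17506) + (12784/3)*(1/9793) = -32231/17506 + 12784/29379 = -723117845/514308774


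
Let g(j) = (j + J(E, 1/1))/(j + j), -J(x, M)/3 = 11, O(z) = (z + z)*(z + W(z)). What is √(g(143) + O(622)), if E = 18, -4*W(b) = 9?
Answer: √130293826/13 ≈ 878.05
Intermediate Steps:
W(b) = -9/4 (W(b) = -¼*9 = -9/4)
O(z) = 2*z*(-9/4 + z) (O(z) = (z + z)*(z - 9/4) = (2*z)*(-9/4 + z) = 2*z*(-9/4 + z))
J(x, M) = -33 (J(x, M) = -3*11 = -33)
g(j) = (-33 + j)/(2*j) (g(j) = (j - 33)/(j + j) = (-33 + j)/((2*j)) = (-33 + j)*(1/(2*j)) = (-33 + j)/(2*j))
√(g(143) + O(622)) = √((½)*(-33 + 143)/143 + (½)*622*(-9 + 4*622)) = √((½)*(1/143)*110 + (½)*622*(-9 + 2488)) = √(5/13 + (½)*622*2479) = √(5/13 + 770969) = √(10022602/13) = √130293826/13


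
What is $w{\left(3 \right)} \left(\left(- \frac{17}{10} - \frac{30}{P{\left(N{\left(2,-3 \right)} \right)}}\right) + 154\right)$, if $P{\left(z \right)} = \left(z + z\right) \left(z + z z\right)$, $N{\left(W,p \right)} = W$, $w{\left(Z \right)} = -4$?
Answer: $- \frac{3021}{5} \approx -604.2$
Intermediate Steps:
$P{\left(z \right)} = 2 z \left(z + z^{2}\right)$
$w{\left(3 \right)} \left(\left(- \frac{17}{10} - \frac{30}{P{\left(N{\left(2,-3 \right)} \right)}}\right) + 154\right) = - 4 \left(\left(- \frac{17}{10} - \frac{30}{2 \cdot 2^{2} \left(1 + 2\right)}\right) + 154\right) = - 4 \left(\left(\left(-17\right) \frac{1}{10} - \frac{30}{2 \cdot 4 \cdot 3}\right) + 154\right) = - 4 \left(\left(- \frac{17}{10} - \frac{30}{24}\right) + 154\right) = - 4 \left(\left(- \frac{17}{10} - \frac{5}{4}\right) + 154\right) = - 4 \left(- \frac{59}{20} + 154\right) = \left(-4\right) \frac{3021}{20} = - \frac{3021}{5}$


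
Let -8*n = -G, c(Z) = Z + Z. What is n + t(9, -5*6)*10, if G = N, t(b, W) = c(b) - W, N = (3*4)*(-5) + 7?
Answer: 3787/8 ≈ 473.38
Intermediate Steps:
c(Z) = 2*Z
N = -53 (N = 12*(-5) + 7 = -60 + 7 = -53)
t(b, W) = -W + 2*b (t(b, W) = 2*b - W = -W + 2*b)
G = -53
n = -53/8 (n = -(-1)*(-53)/8 = -1/8*53 = -53/8 ≈ -6.6250)
n + t(9, -5*6)*10 = -53/8 + (-(-5)*6 + 2*9)*10 = -53/8 + (-1*(-30) + 18)*10 = -53/8 + (30 + 18)*10 = -53/8 + 48*10 = -53/8 + 480 = 3787/8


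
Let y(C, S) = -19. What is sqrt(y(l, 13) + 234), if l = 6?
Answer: sqrt(215) ≈ 14.663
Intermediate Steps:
sqrt(y(l, 13) + 234) = sqrt(-19 + 234) = sqrt(215)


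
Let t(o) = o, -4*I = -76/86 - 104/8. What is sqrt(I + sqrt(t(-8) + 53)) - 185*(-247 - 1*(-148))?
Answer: 18315 + sqrt(25671 + 22188*sqrt(5))/86 ≈ 18318.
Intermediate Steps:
I = 597/172 (I = -(-76/86 - 104/8)/4 = -(-76*1/86 - 104*1/8)/4 = -(-38/43 - 13)/4 = -1/4*(-597/43) = 597/172 ≈ 3.4709)
sqrt(I + sqrt(t(-8) + 53)) - 185*(-247 - 1*(-148)) = sqrt(597/172 + sqrt(-8 + 53)) - 185*(-247 - 1*(-148)) = sqrt(597/172 + sqrt(45)) - 185*(-247 + 148) = sqrt(597/172 + 3*sqrt(5)) - 185*(-99) = sqrt(597/172 + 3*sqrt(5)) + 18315 = 18315 + sqrt(597/172 + 3*sqrt(5))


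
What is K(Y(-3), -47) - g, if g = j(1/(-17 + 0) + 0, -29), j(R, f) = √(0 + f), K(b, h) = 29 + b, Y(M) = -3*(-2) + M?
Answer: 32 - I*√29 ≈ 32.0 - 5.3852*I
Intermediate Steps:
Y(M) = 6 + M
j(R, f) = √f
g = I*√29 (g = √(-29) = I*√29 ≈ 5.3852*I)
K(Y(-3), -47) - g = (29 + (6 - 3)) - I*√29 = (29 + 3) - I*√29 = 32 - I*√29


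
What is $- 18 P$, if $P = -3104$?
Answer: $55872$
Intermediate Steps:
$- 18 P = \left(-18\right) \left(-3104\right) = 55872$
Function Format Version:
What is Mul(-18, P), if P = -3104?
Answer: 55872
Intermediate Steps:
Mul(-18, P) = Mul(-18, -3104) = 55872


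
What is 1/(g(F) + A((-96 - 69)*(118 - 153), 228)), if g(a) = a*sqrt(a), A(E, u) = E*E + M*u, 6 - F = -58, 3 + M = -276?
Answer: 1/33287525 ≈ 3.0041e-8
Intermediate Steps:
M = -279 (M = -3 - 276 = -279)
F = 64 (F = 6 - 1*(-58) = 6 + 58 = 64)
A(E, u) = E**2 - 279*u (A(E, u) = E*E - 279*u = E**2 - 279*u)
g(a) = a**(3/2)
1/(g(F) + A((-96 - 69)*(118 - 153), 228)) = 1/(64**(3/2) + (((-96 - 69)*(118 - 153))**2 - 279*228)) = 1/(512 + ((-165*(-35))**2 - 63612)) = 1/(512 + (5775**2 - 63612)) = 1/(512 + (33350625 - 63612)) = 1/(512 + 33287013) = 1/33287525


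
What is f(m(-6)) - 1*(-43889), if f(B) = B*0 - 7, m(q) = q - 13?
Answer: 43882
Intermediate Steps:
m(q) = -13 + q
f(B) = -7 (f(B) = 0 - 7 = -7)
f(m(-6)) - 1*(-43889) = -7 - 1*(-43889) = -7 + 43889 = 43882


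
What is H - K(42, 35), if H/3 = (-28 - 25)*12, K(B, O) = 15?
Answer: -1923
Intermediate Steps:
H = -1908 (H = 3*((-28 - 25)*12) = 3*(-53*12) = 3*(-636) = -1908)
H - K(42, 35) = -1908 - 1*15 = -1908 - 15 = -1923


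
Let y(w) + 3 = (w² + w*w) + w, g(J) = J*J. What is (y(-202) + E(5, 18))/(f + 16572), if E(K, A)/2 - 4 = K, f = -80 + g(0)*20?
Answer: 81421/16492 ≈ 4.9370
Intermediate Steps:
g(J) = J²
f = -80 (f = -80 + 0²*20 = -80 + 0*20 = -80 + 0 = -80)
E(K, A) = 8 + 2*K
y(w) = -3 + w + 2*w² (y(w) = -3 + ((w² + w*w) + w) = -3 + ((w² + w²) + w) = -3 + (2*w² + w) = -3 + (w + 2*w²) = -3 + w + 2*w²)
(y(-202) + E(5, 18))/(f + 16572) = ((-3 - 202 + 2*(-202)²) + (8 + 2*5))/(-80 + 16572) = ((-3 - 202 + 2*40804) + (8 + 10))/16492 = ((-3 - 202 + 81608) + 18)*(1/16492) = (81403 + 18)*(1/16492) = 81421*(1/16492) = 81421/16492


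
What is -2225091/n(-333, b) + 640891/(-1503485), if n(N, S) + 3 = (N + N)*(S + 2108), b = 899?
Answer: 137460064508/200731785835 ≈ 0.68479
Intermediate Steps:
n(N, S) = -3 + 2*N*(2108 + S) (n(N, S) = -3 + (N + N)*(S + 2108) = -3 + (2*N)*(2108 + S) = -3 + 2*N*(2108 + S))
-2225091/n(-333, b) + 640891/(-1503485) = -2225091/(-3 + 4216*(-333) + 2*(-333)*899) + 640891/(-1503485) = -2225091/(-3 - 1403928 - 598734) + 640891*(-1/1503485) = -2225091/(-2002665) - 640891/1503485 = -2225091*(-1/2002665) - 640891/1503485 = 741697/667555 - 640891/1503485 = 137460064508/200731785835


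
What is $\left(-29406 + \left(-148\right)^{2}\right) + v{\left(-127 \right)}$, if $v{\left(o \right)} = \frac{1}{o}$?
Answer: $- \frac{952755}{127} \approx -7502.0$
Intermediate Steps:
$\left(-29406 + \left(-148\right)^{2}\right) + v{\left(-127 \right)} = \left(-29406 + \left(-148\right)^{2}\right) + \frac{1}{-127} = \left(-29406 + 21904\right) - \frac{1}{127} = -7502 - \frac{1}{127} = - \frac{952755}{127}$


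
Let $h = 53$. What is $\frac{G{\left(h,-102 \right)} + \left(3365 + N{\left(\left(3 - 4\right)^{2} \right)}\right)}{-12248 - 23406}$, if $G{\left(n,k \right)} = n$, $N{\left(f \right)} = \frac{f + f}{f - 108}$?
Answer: $- \frac{182862}{1907489} \approx -0.095865$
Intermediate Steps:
$N{\left(f \right)} = \frac{2 f}{-108 + f}$
$\frac{G{\left(h,-102 \right)} + \left(3365 + N{\left(\left(3 - 4\right)^{2} \right)}\right)}{-12248 - 23406} = \frac{53 + \left(3365 + \frac{2 \left(3 - 4\right)^{2}}{-108 + \left(3 - 4\right)^{2}}\right)}{-12248 - 23406} = \frac{53 + \left(3365 + \frac{2 \left(-1\right)^{2}}{-108 + \left(-1\right)^{2}}\right)}{-12248 - 23406} = \frac{53 + \left(3365 + 2 \cdot 1 \frac{1}{-108 + 1}\right)}{-12248 - 23406} = \frac{53 + \left(3365 + 2 \cdot 1 \frac{1}{-107}\right)}{-35654} = \left(53 + \left(3365 + 2 \cdot 1 \left(- \frac{1}{107}\right)\right)\right) \left(- \frac{1}{35654}\right) = \left(53 + \left(3365 - \frac{2}{107}\right)\right) \left(- \frac{1}{35654}\right) = \left(53 + \frac{360053}{107}\right) \left(- \frac{1}{35654}\right) = \frac{365724}{107} \left(- \frac{1}{35654}\right) = - \frac{182862}{1907489}$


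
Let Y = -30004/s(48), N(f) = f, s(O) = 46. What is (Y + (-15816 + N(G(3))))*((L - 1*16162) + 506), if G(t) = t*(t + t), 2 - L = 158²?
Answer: 668176696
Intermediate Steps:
L = -24962 (L = 2 - 1*158² = 2 - 1*24964 = 2 - 24964 = -24962)
G(t) = 2*t² (G(t) = t*(2*t) = 2*t²)
Y = -15002/23 (Y = -30004/46 = -30004*1/46 = -15002/23 ≈ -652.26)
(Y + (-15816 + N(G(3))))*((L - 1*16162) + 506) = (-15002/23 + (-15816 + 2*3²))*((-24962 - 1*16162) + 506) = (-15002/23 + (-15816 + 2*9))*((-24962 - 16162) + 506) = (-15002/23 + (-15816 + 18))*(-41124 + 506) = (-15002/23 - 15798)*(-40618) = -378356/23*(-40618) = 668176696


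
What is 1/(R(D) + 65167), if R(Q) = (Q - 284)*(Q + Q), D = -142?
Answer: 1/186151 ≈ 5.3720e-6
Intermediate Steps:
R(Q) = 2*Q*(-284 + Q) (R(Q) = (-284 + Q)*(2*Q) = 2*Q*(-284 + Q))
1/(R(D) + 65167) = 1/(2*(-142)*(-284 - 142) + 65167) = 1/(2*(-142)*(-426) + 65167) = 1/(120984 + 65167) = 1/186151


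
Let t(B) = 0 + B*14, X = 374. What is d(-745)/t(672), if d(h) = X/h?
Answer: -187/3504480 ≈ -5.3360e-5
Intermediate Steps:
d(h) = 374/h
t(B) = 14*B (t(B) = 0 + 14*B = 14*B)
d(-745)/t(672) = (374/(-745))/((14*672)) = (374*(-1/745))/9408 = -374/745*1/9408 = -187/3504480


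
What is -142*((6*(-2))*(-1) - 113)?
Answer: 14342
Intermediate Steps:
-142*((6*(-2))*(-1) - 113) = -142*(-12*(-1) - 113) = -142*(12 - 113) = -142*(-101) = 14342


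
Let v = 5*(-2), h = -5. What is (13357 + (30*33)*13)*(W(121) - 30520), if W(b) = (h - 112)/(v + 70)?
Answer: -16009983653/20 ≈ -8.0050e+8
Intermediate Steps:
v = -10
W(b) = -39/20 (W(b) = (-5 - 112)/(-10 + 70) = -117/60 = -117*1/60 = -39/20)
(13357 + (30*33)*13)*(W(121) - 30520) = (13357 + (30*33)*13)*(-39/20 - 30520) = (13357 + 990*13)*(-610439/20) = (13357 + 12870)*(-610439/20) = 26227*(-610439/20) = -16009983653/20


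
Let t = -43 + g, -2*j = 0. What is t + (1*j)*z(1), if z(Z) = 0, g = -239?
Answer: -282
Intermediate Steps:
j = 0 (j = -½*0 = 0)
t = -282 (t = -43 - 239 = -282)
t + (1*j)*z(1) = -282 + (1*0)*0 = -282 + 0*0 = -282 + 0 = -282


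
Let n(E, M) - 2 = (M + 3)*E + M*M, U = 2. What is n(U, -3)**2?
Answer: 121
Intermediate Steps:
n(E, M) = 2 + M**2 + E*(3 + M) (n(E, M) = 2 + ((M + 3)*E + M*M) = 2 + ((3 + M)*E + M**2) = 2 + (E*(3 + M) + M**2) = 2 + (M**2 + E*(3 + M)) = 2 + M**2 + E*(3 + M))
n(U, -3)**2 = (2 + (-3)**2 + 3*2 + 2*(-3))**2 = (2 + 9 + 6 - 6)**2 = 11**2 = 121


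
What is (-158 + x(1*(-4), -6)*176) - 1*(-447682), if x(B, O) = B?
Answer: 446820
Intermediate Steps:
(-158 + x(1*(-4), -6)*176) - 1*(-447682) = (-158 + (1*(-4))*176) - 1*(-447682) = (-158 - 4*176) + 447682 = (-158 - 704) + 447682 = -862 + 447682 = 446820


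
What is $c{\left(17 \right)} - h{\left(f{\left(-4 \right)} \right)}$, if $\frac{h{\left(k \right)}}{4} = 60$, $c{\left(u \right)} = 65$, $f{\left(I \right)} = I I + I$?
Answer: $-175$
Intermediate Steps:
$f{\left(I \right)} = I + I^{2}$ ($f{\left(I \right)} = I^{2} + I = I + I^{2}$)
$h{\left(k \right)} = 240$ ($h{\left(k \right)} = 4 \cdot 60 = 240$)
$c{\left(17 \right)} - h{\left(f{\left(-4 \right)} \right)} = 65 - 240 = -175$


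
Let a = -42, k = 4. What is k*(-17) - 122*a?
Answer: 5056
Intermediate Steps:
k*(-17) - 122*a = 4*(-17) - 122*(-42) = -68 + 5124 = 5056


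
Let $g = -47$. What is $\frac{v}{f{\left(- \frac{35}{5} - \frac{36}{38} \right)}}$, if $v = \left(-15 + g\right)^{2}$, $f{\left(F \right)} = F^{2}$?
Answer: $\frac{1387684}{22801} \approx 60.861$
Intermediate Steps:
$v = 3844$ ($v = \left(-15 - 47\right)^{2} = \left(-62\right)^{2} = 3844$)
$\frac{v}{f{\left(- \frac{35}{5} - \frac{36}{38} \right)}} = \frac{3844}{\left(- \frac{35}{5} - \frac{36}{38}\right)^{2}} = \frac{3844}{\left(\left(-35\right) \frac{1}{5} - \frac{18}{19}\right)^{2}} = \frac{3844}{\left(-7 - \frac{18}{19}\right)^{2}} = \frac{3844}{\left(- \frac{151}{19}\right)^{2}} = \frac{3844}{\frac{22801}{361}} = 3844 \cdot \frac{361}{22801} = \frac{1387684}{22801}$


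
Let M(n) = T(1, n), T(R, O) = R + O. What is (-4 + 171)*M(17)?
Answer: 3006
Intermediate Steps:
T(R, O) = O + R
M(n) = 1 + n (M(n) = n + 1 = 1 + n)
(-4 + 171)*M(17) = (-4 + 171)*(1 + 17) = 167*18 = 3006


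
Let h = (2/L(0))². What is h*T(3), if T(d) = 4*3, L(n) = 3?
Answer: 16/3 ≈ 5.3333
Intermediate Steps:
T(d) = 12
h = 4/9 (h = (2/3)² = (2*(⅓))² = (⅔)² = 4/9 ≈ 0.44444)
h*T(3) = (4/9)*12 = 16/3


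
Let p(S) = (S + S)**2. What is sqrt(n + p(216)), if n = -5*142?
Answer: sqrt(185914) ≈ 431.18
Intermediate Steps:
p(S) = 4*S**2 (p(S) = (2*S)**2 = 4*S**2)
n = -710
sqrt(n + p(216)) = sqrt(-710 + 4*216**2) = sqrt(-710 + 4*46656) = sqrt(-710 + 186624) = sqrt(185914)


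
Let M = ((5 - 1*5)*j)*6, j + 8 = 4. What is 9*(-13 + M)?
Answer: -117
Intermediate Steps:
j = -4 (j = -8 + 4 = -4)
M = 0 (M = ((5 - 1*5)*(-4))*6 = ((5 - 5)*(-4))*6 = (0*(-4))*6 = 0*6 = 0)
9*(-13 + M) = 9*(-13 + 0) = 9*(-13) = -117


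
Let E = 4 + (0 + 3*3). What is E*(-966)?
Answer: -12558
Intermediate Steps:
E = 13 (E = 4 + (0 + 9) = 4 + 9 = 13)
E*(-966) = 13*(-966) = -12558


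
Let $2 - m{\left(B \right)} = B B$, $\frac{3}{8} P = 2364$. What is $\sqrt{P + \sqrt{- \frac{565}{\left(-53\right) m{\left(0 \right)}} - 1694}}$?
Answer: $\frac{\sqrt{70831744 + 106 i \sqrt{18973894}}}{106} \approx 79.398 + 0.25878 i$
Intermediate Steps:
$P = 6304$ ($P = \frac{8}{3} \cdot 2364 = 6304$)
$m{\left(B \right)} = 2 - B^{2}$ ($m{\left(B \right)} = 2 - B B = 2 - B^{2}$)
$\sqrt{P + \sqrt{- \frac{565}{\left(-53\right) m{\left(0 \right)}} - 1694}} = \sqrt{6304 + \sqrt{- \frac{565}{\left(-53\right) \left(2 - 0^{2}\right)} - 1694}} = \sqrt{6304 + \sqrt{- \frac{565}{\left(-53\right) \left(2 - 0\right)} - 1694}} = \sqrt{6304 + \sqrt{- \frac{565}{\left(-53\right) \left(2 + 0\right)} - 1694}} = \sqrt{6304 + \sqrt{- \frac{565}{\left(-53\right) 2} - 1694}} = \sqrt{6304 + \sqrt{- \frac{565}{-106} - 1694}} = \sqrt{6304 + \sqrt{\left(-565\right) \left(- \frac{1}{106}\right) - 1694}} = \sqrt{6304 + \sqrt{\frac{565}{106} - 1694}} = \sqrt{6304 + \sqrt{- \frac{178999}{106}}} = \sqrt{6304 + \frac{i \sqrt{18973894}}{106}}$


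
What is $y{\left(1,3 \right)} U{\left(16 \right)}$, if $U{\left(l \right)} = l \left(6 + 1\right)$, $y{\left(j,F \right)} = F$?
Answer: $336$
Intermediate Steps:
$U{\left(l \right)} = 7 l$ ($U{\left(l \right)} = l 7 = 7 l$)
$y{\left(1,3 \right)} U{\left(16 \right)} = 3 \cdot 7 \cdot 16 = 3 \cdot 112 = 336$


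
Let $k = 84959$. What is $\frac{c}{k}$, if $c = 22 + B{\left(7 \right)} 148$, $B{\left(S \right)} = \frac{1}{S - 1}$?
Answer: $\frac{20}{36411} \approx 0.00054928$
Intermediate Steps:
$B{\left(S \right)} = \frac{1}{-1 + S}$
$c = \frac{140}{3}$ ($c = 22 + \frac{1}{-1 + 7} \cdot 148 = 22 + \frac{1}{6} \cdot 148 = 22 + \frac{74}{3} = \frac{140}{3} \approx 46.667$)
$\frac{c}{k} = \frac{140}{3 \cdot 84959} = \frac{140}{3} \cdot \frac{1}{84959} = \frac{20}{36411}$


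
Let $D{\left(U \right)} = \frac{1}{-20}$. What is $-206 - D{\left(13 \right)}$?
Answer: $- \frac{4119}{20} \approx -205.95$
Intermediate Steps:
$D{\left(U \right)} = - \frac{1}{20}$
$-206 - D{\left(13 \right)} = -206 - - \frac{1}{20} = -206 + \frac{1}{20} = - \frac{4119}{20}$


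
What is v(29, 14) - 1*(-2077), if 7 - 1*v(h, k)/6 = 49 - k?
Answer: 1909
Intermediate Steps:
v(h, k) = -252 + 6*k (v(h, k) = 42 - 6*(49 - k) = 42 + (-294 + 6*k) = -252 + 6*k)
v(29, 14) - 1*(-2077) = (-252 + 6*14) - 1*(-2077) = (-252 + 84) + 2077 = -168 + 2077 = 1909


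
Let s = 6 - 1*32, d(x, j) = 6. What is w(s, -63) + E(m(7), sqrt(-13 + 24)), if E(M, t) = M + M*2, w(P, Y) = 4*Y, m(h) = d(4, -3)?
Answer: -234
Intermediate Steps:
s = -26 (s = 6 - 32 = -26)
m(h) = 6
E(M, t) = 3*M (E(M, t) = M + 2*M = 3*M)
w(s, -63) + E(m(7), sqrt(-13 + 24)) = 4*(-63) + 3*6 = -252 + 18 = -234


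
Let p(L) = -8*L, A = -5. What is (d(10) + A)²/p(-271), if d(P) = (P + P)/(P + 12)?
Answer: 2025/262328 ≈ 0.0077193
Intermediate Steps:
d(P) = 2*P/(12 + P) (d(P) = (2*P)/(12 + P) = 2*P/(12 + P))
(d(10) + A)²/p(-271) = (2*10/(12 + 10) - 5)²/((-8*(-271))) = (2*10/22 - 5)²/2168 = (2*10*(1/22) - 5)²*(1/2168) = (10/11 - 5)²*(1/2168) = (-45/11)²*(1/2168) = (2025/121)*(1/2168) = 2025/262328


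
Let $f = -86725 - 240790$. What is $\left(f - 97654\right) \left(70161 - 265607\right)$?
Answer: $83097580374$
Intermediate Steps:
$f = -327515$ ($f = -86725 - 240790 = -327515$)
$\left(f - 97654\right) \left(70161 - 265607\right) = \left(-327515 - 97654\right) \left(70161 - 265607\right) = \left(-425169\right) \left(-195446\right) = 83097580374$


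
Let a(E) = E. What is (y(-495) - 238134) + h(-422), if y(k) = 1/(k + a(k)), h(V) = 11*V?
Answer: -240348241/990 ≈ -2.4278e+5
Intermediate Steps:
y(k) = 1/(2*k) (y(k) = 1/(k + k) = 1/(2*k))
(y(-495) - 238134) + h(-422) = ((1/2)/(-495) - 238134) + 11*(-422) = ((1/2)*(-1/495) - 238134) - 4642 = (-1/990 - 238134) - 4642 = -235752661/990 - 4642 = -240348241/990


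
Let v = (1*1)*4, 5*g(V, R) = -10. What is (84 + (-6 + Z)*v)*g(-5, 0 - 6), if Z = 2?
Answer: -136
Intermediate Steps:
g(V, R) = -2 (g(V, R) = (1/5)*(-10) = -2)
v = 4 (v = 1*4 = 4)
(84 + (-6 + Z)*v)*g(-5, 0 - 6) = (84 + (-6 + 2)*4)*(-2) = (84 - 4*4)*(-2) = (84 - 16)*(-2) = 68*(-2) = -136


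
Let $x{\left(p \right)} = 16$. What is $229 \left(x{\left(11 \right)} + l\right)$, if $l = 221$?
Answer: $54273$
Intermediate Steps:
$229 \left(x{\left(11 \right)} + l\right) = 229 \left(16 + 221\right) = 229 \cdot 237 = 54273$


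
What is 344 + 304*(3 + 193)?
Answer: 59928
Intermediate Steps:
344 + 304*(3 + 193) = 344 + 304*196 = 344 + 59584 = 59928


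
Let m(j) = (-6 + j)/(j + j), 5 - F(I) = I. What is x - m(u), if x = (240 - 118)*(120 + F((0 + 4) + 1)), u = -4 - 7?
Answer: 322063/22 ≈ 14639.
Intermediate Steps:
F(I) = 5 - I
u = -11
m(j) = (-6 + j)/(2*j) (m(j) = (-6 + j)/((2*j)) = (-6 + j)*(1/(2*j)) = (-6 + j)/(2*j))
x = 14640 (x = (240 - 118)*(120 + (5 - ((0 + 4) + 1))) = 122*(120 + (5 - (4 + 1))) = 122*(120 + (5 - 1*5)) = 122*(120 + (5 - 5)) = 122*(120 + 0) = 122*120 = 14640)
x - m(u) = 14640 - (-6 - 11)/(2*(-11)) = 14640 - (-1)*(-17)/(2*11) = 14640 - 1*17/22 = 14640 - 17/22 = 322063/22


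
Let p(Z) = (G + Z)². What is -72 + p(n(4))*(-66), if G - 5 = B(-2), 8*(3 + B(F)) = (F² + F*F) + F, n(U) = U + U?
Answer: -61593/8 ≈ -7699.1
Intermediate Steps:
n(U) = 2*U
B(F) = -3 + F²/4 + F/8 (B(F) = -3 + ((F² + F*F) + F)/8 = -3 + ((F² + F²) + F)/8 = -3 + (2*F² + F)/8 = -3 + (F + 2*F²)/8 = -3 + (F²/4 + F/8) = -3 + F²/4 + F/8)
G = 11/4 (G = 5 + (-3 + (¼)*(-2)² + (⅛)*(-2)) = 5 + (-3 + (¼)*4 - ¼) = 5 + (-3 + 1 - ¼) = 5 - 9/4 = 11/4 ≈ 2.7500)
p(Z) = (11/4 + Z)²
-72 + p(n(4))*(-66) = -72 + ((11 + 4*(2*4))²/16)*(-66) = -72 + ((11 + 4*8)²/16)*(-66) = -72 + ((11 + 32)²/16)*(-66) = -72 + ((1/16)*43²)*(-66) = -72 + ((1/16)*1849)*(-66) = -72 + (1849/16)*(-66) = -72 - 61017/8 = -61593/8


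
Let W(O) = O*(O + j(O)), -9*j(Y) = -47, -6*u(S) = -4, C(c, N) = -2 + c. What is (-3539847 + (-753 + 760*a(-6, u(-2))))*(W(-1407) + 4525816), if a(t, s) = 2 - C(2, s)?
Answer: -68992071276160/3 ≈ -2.2997e+13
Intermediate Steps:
u(S) = 2/3 (u(S) = -1/6*(-4) = 2/3)
j(Y) = 47/9 (j(Y) = -1/9*(-47) = 47/9)
a(t, s) = 2 (a(t, s) = 2 - (-2 + 2) = 2 - 1*0 = 2 + 0 = 2)
W(O) = O*(47/9 + O) (W(O) = O*(O + 47/9) = O*(47/9 + O))
(-3539847 + (-753 + 760*a(-6, u(-2))))*(W(-1407) + 4525816) = (-3539847 + (-753 + 760*2))*((1/9)*(-1407)*(47 + 9*(-1407)) + 4525816) = (-3539847 + (-753 + 1520))*((1/9)*(-1407)*(47 - 12663) + 4525816) = (-3539847 + 767)*((1/9)*(-1407)*(-12616) + 4525816) = -3539080*(5916904/3 + 4525816) = -3539080*19494352/3 = -68992071276160/3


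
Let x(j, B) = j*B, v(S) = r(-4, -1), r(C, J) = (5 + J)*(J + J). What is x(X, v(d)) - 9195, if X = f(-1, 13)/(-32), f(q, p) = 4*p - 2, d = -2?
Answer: -18365/2 ≈ -9182.5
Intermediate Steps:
r(C, J) = 2*J*(5 + J) (r(C, J) = (5 + J)*(2*J) = 2*J*(5 + J))
v(S) = -8 (v(S) = 2*(-1)*(5 - 1) = 2*(-1)*4 = -8)
f(q, p) = -2 + 4*p
X = -25/16 (X = (-2 + 4*13)/(-32) = (-2 + 52)*(-1/32) = 50*(-1/32) = -25/16 ≈ -1.5625)
x(j, B) = B*j
x(X, v(d)) - 9195 = -8*(-25/16) - 9195 = 25/2 - 9195 = -18365/2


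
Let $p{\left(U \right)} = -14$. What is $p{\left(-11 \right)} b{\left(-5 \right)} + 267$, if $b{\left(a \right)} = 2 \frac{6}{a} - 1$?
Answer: $\frac{1573}{5} \approx 314.6$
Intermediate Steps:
$b{\left(a \right)} = -1 + \frac{12}{a}$ ($b{\left(a \right)} = \frac{12}{a} - 1 = -1 + \frac{12}{a}$)
$p{\left(-11 \right)} b{\left(-5 \right)} + 267 = - 14 \frac{12 - -5}{-5} + 267 = - 14 \left(- \frac{12 + 5}{5}\right) + 267 = - 14 \left(\left(- \frac{1}{5}\right) 17\right) + 267 = \left(-14\right) \left(- \frac{17}{5}\right) + 267 = \frac{238}{5} + 267 = \frac{1573}{5}$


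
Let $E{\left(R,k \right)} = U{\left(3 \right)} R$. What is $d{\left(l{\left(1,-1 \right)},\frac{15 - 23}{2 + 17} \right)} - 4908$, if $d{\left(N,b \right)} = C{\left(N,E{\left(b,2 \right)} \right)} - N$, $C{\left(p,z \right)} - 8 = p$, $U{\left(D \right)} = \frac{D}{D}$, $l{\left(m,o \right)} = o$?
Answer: $-4900$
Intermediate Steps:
$U{\left(D \right)} = 1$
$E{\left(R,k \right)} = R$ ($E{\left(R,k \right)} = 1 R = R$)
$C{\left(p,z \right)} = 8 + p$
$d{\left(N,b \right)} = 8$ ($d{\left(N,b \right)} = \left(8 + N\right) - N = 8$)
$d{\left(l{\left(1,-1 \right)},\frac{15 - 23}{2 + 17} \right)} - 4908 = 8 - 4908 = -4900$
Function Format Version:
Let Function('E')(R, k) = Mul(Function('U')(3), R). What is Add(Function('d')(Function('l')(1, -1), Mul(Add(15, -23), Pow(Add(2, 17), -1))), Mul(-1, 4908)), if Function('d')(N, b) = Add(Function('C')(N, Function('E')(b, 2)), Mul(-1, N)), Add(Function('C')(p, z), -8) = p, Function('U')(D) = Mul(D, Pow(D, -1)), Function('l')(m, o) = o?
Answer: -4900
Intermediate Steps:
Function('U')(D) = 1
Function('E')(R, k) = R (Function('E')(R, k) = Mul(1, R) = R)
Function('C')(p, z) = Add(8, p)
Function('d')(N, b) = 8 (Function('d')(N, b) = Add(Add(8, N), Mul(-1, N)) = 8)
Add(Function('d')(Function('l')(1, -1), Mul(Add(15, -23), Pow(Add(2, 17), -1))), Mul(-1, 4908)) = Add(8, Mul(-1, 4908)) = Add(8, -4908) = -4900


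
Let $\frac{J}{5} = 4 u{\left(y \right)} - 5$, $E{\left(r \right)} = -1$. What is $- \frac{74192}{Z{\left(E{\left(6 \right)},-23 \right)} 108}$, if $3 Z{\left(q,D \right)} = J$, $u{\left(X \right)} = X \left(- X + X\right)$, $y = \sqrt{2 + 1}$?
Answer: $\frac{18548}{225} \approx 82.436$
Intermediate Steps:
$y = \sqrt{3} \approx 1.732$
$u{\left(X \right)} = 0$ ($u{\left(X \right)} = X 0 = 0$)
$J = -25$ ($J = 5 \left(4 \cdot 0 - 5\right) = 5 \left(0 - 5\right) = 5 \left(-5\right) = -25$)
$Z{\left(q,D \right)} = - \frac{25}{3}$ ($Z{\left(q,D \right)} = \frac{1}{3} \left(-25\right) = - \frac{25}{3}$)
$- \frac{74192}{Z{\left(E{\left(6 \right)},-23 \right)} 108} = - \frac{74192}{\left(- \frac{25}{3}\right) 108} = - \frac{74192}{-900} = \left(-74192\right) \left(- \frac{1}{900}\right) = \frac{18548}{225}$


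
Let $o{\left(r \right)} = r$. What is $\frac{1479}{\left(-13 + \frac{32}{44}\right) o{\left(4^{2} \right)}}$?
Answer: $- \frac{5423}{720} \approx -7.5319$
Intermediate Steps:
$\frac{1479}{\left(-13 + \frac{32}{44}\right) o{\left(4^{2} \right)}} = \frac{1479}{\left(-13 + \frac{32}{44}\right) 4^{2}} = \frac{1479}{\left(-13 + 32 \cdot \frac{1}{44}\right) 16} = \frac{1479}{\left(-13 + \frac{8}{11}\right) 16} = \frac{1479}{\left(- \frac{135}{11}\right) 16} = \frac{1479}{- \frac{2160}{11}} = 1479 \left(- \frac{11}{2160}\right) = - \frac{5423}{720}$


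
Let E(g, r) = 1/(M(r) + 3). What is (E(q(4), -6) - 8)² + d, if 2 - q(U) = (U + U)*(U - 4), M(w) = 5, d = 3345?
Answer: 218049/64 ≈ 3407.0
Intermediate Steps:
q(U) = 2 - 2*U*(-4 + U) (q(U) = 2 - (U + U)*(U - 4) = 2 - 2*U*(-4 + U))
E(g, r) = ⅛ (E(g, r) = 1/(5 + 3) = 1/8 = ⅛)
(E(q(4), -6) - 8)² + d = (⅛ - 8)² + 3345 = (-63/8)² + 3345 = 3969/64 + 3345 = 218049/64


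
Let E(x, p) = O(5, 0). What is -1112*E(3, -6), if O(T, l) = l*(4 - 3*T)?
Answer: 0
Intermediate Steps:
E(x, p) = 0 (E(x, p) = 0*(4 - 3*5) = 0*(4 - 15) = 0*(-11) = 0)
-1112*E(3, -6) = -1112*0 = 0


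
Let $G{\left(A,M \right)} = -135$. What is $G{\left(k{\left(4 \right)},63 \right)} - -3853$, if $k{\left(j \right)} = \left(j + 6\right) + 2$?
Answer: $3718$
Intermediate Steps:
$k{\left(j \right)} = 8 + j$ ($k{\left(j \right)} = \left(6 + j\right) + 2 = 8 + j$)
$G{\left(k{\left(4 \right)},63 \right)} - -3853 = -135 - -3853 = -135 + 3853 = 3718$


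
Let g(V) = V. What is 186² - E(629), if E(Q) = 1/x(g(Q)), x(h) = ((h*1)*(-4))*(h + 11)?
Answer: 55707863041/1610240 ≈ 34596.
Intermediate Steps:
x(h) = -4*h*(11 + h) (x(h) = (h*(-4))*(11 + h) = (-4*h)*(11 + h) = -4*h*(11 + h))
E(Q) = -1/(4*Q*(11 + Q)) (E(Q) = 1/(-4*Q*(11 + Q)) = -1/(4*Q*(11 + Q)))
186² - E(629) = 186² - (-1)/(4*629*(11 + 629)) = 34596 - (-1)/(4*629*640) = 34596 - 1*(-1/1610240) = 34596 + 1/1610240 = 55707863041/1610240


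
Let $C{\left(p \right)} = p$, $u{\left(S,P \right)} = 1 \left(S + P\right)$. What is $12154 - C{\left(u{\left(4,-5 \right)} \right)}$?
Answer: $12155$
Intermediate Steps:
$u{\left(S,P \right)} = P + S$ ($u{\left(S,P \right)} = 1 \left(P + S\right) = P + S$)
$12154 - C{\left(u{\left(4,-5 \right)} \right)} = 12154 - \left(-5 + 4\right) = 12154 - -1 = 12154 + 1 = 12155$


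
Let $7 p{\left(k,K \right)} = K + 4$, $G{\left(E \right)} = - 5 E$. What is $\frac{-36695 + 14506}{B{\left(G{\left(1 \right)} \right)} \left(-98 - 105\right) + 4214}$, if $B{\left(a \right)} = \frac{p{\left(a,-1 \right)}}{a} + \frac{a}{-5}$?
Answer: $- \frac{110945}{20142} \approx -5.5081$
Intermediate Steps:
$p{\left(k,K \right)} = \frac{4}{7} + \frac{K}{7}$ ($p{\left(k,K \right)} = \frac{K + 4}{7} = \frac{4 + K}{7} = \frac{4}{7} + \frac{K}{7}$)
$B{\left(a \right)} = - \frac{a}{5} + \frac{3}{7 a}$ ($B{\left(a \right)} = \frac{\frac{4}{7} + \frac{1}{7} \left(-1\right)}{a} + \frac{a}{-5} = \frac{\frac{4}{7} - \frac{1}{7}}{a} + a \left(- \frac{1}{5}\right) = \frac{3}{7 a} - \frac{a}{5} = - \frac{a}{5} + \frac{3}{7 a}$)
$\frac{-36695 + 14506}{B{\left(G{\left(1 \right)} \right)} \left(-98 - 105\right) + 4214} = \frac{-36695 + 14506}{\left(- \frac{\left(-5\right) 1}{5} + \frac{3}{7 \left(\left(-5\right) 1\right)}\right) \left(-98 - 105\right) + 4214} = - \frac{22189}{\left(\left(- \frac{1}{5}\right) \left(-5\right) + \frac{3}{7 \left(-5\right)}\right) \left(-203\right) + 4214} = - \frac{22189}{\left(1 + \frac{3}{7} \left(- \frac{1}{5}\right)\right) \left(-203\right) + 4214} = - \frac{22189}{\left(1 - \frac{3}{35}\right) \left(-203\right) + 4214} = - \frac{22189}{\frac{32}{35} \left(-203\right) + 4214} = - \frac{22189}{- \frac{928}{5} + 4214} = - \frac{22189}{\frac{20142}{5}} = \left(-22189\right) \frac{5}{20142} = - \frac{110945}{20142}$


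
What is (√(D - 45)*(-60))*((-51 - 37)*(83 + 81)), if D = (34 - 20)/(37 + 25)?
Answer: 1731840*I*√10757/31 ≈ 5.7942e+6*I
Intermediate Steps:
D = 7/31 (D = 14/62 = 14*(1/62) = 7/31 ≈ 0.22581)
(√(D - 45)*(-60))*((-51 - 37)*(83 + 81)) = (√(7/31 - 45)*(-60))*((-51 - 37)*(83 + 81)) = (√(-1388/31)*(-60))*(-88*164) = ((2*I*√10757/31)*(-60))*(-14432) = -120*I*√10757/31*(-14432) = 1731840*I*√10757/31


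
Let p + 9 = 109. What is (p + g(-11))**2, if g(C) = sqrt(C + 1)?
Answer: (100 + I*sqrt(10))**2 ≈ 9990.0 + 632.46*I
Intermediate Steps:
p = 100 (p = -9 + 109 = 100)
g(C) = sqrt(1 + C)
(p + g(-11))**2 = (100 + sqrt(1 - 11))**2 = (100 + sqrt(-10))**2 = (100 + I*sqrt(10))**2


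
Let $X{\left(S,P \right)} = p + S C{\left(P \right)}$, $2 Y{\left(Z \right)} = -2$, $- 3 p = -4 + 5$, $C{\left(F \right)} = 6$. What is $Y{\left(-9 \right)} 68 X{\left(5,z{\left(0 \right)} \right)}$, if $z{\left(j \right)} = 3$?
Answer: $- \frac{6052}{3} \approx -2017.3$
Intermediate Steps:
$p = - \frac{1}{3}$ ($p = - \frac{-4 + 5}{3} = \left(- \frac{1}{3}\right) 1 = - \frac{1}{3} \approx -0.33333$)
$Y{\left(Z \right)} = -1$ ($Y{\left(Z \right)} = \frac{1}{2} \left(-2\right) = -1$)
$X{\left(S,P \right)} = - \frac{1}{3} + 6 S$ ($X{\left(S,P \right)} = - \frac{1}{3} + S 6 = - \frac{1}{3} + 6 S$)
$Y{\left(-9 \right)} 68 X{\left(5,z{\left(0 \right)} \right)} = \left(-1\right) 68 \left(- \frac{1}{3} + 6 \cdot 5\right) = - 68 \left(- \frac{1}{3} + 30\right) = \left(-68\right) \frac{89}{3} = - \frac{6052}{3}$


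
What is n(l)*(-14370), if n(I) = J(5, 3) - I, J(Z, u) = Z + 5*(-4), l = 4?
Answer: 273030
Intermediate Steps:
J(Z, u) = -20 + Z (J(Z, u) = Z - 20 = -20 + Z)
n(I) = -15 - I (n(I) = (-20 + 5) - I = -15 - I)
n(l)*(-14370) = (-15 - 1*4)*(-14370) = (-15 - 4)*(-14370) = -19*(-14370) = 273030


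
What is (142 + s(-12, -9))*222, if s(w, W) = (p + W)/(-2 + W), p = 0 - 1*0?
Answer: 348762/11 ≈ 31706.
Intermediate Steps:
p = 0 (p = 0 + 0 = 0)
s(w, W) = W/(-2 + W) (s(w, W) = (0 + W)/(-2 + W) = W/(-2 + W))
(142 + s(-12, -9))*222 = (142 - 9/(-2 - 9))*222 = (142 - 9/(-11))*222 = (142 - 9*(-1/11))*222 = (142 + 9/11)*222 = (1571/11)*222 = 348762/11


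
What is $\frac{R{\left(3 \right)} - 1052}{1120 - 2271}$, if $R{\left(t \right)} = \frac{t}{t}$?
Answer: $\frac{1051}{1151} \approx 0.91312$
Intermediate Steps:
$R{\left(t \right)} = 1$
$\frac{R{\left(3 \right)} - 1052}{1120 - 2271} = \frac{1 - 1052}{1120 - 2271} = - \frac{1051}{-1151} = \left(-1051\right) \left(- \frac{1}{1151}\right) = \frac{1051}{1151}$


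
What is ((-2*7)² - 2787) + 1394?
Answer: -1197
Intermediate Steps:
((-2*7)² - 2787) + 1394 = ((-14)² - 2787) + 1394 = (196 - 2787) + 1394 = -2591 + 1394 = -1197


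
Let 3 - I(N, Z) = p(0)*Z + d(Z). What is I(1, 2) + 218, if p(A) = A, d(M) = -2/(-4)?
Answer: 441/2 ≈ 220.50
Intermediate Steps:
d(M) = ½ (d(M) = -2*(-¼) = ½)
I(N, Z) = 5/2 (I(N, Z) = 3 - (0*Z + ½) = 3 - (0 + ½) = 3 - 1*½ = 3 - ½ = 5/2)
I(1, 2) + 218 = 5/2 + 218 = 441/2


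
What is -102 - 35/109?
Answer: -11153/109 ≈ -102.32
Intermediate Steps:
-102 - 35/109 = -11153/109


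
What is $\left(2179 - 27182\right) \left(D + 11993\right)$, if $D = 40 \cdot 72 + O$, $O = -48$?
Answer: $-370669475$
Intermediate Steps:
$D = 2832$ ($D = 40 \cdot 72 - 48 = 2880 - 48 = 2832$)
$\left(2179 - 27182\right) \left(D + 11993\right) = \left(2179 - 27182\right) \left(2832 + 11993\right) = \left(-25003\right) 14825 = -370669475$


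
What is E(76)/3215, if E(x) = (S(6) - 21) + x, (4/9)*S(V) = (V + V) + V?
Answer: 191/6430 ≈ 0.029705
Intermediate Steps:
S(V) = 27*V/4 (S(V) = 9*((V + V) + V)/4 = 9*(2*V + V)/4 = 9*(3*V)/4 = 27*V/4)
E(x) = 39/2 + x (E(x) = ((27/4)*6 - 21) + x = (81/2 - 21) + x = 39/2 + x)
E(76)/3215 = (39/2 + 76)/3215 = (191/2)*(1/3215) = 191/6430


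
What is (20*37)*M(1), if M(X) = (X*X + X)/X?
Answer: 1480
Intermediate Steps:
M(X) = (X + X²)/X (M(X) = (X² + X)/X = (X + X²)/X)
(20*37)*M(1) = (20*37)*(1 + 1) = 740*2 = 1480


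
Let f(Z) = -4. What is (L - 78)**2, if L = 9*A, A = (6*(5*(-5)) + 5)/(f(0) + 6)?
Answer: 2134521/4 ≈ 5.3363e+5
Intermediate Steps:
A = -145/2 (A = (6*(5*(-5)) + 5)/(-4 + 6) = (6*(-25) + 5)/2 = (-150 + 5)*(1/2) = -145*1/2 = -145/2 ≈ -72.500)
L = -1305/2 (L = 9*(-145/2) = -1305/2 ≈ -652.50)
(L - 78)**2 = (-1305/2 - 78)**2 = (-1461/2)**2 = 2134521/4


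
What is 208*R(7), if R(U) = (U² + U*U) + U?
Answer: 21840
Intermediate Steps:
R(U) = U + 2*U² (R(U) = (U² + U²) + U = 2*U² + U = U + 2*U²)
208*R(7) = 208*(7*(1 + 2*7)) = 208*(7*(1 + 14)) = 208*(7*15) = 208*105 = 21840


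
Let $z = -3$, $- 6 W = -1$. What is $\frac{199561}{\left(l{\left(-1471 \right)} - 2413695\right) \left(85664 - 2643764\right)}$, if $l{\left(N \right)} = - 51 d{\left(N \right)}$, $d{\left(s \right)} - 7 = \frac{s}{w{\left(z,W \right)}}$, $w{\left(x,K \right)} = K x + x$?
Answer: $\frac{1396927}{43611527388600} \approx 3.2031 \cdot 10^{-8}$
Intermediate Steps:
$W = \frac{1}{6}$ ($W = \left(- \frac{1}{6}\right) \left(-1\right) = \frac{1}{6} \approx 0.16667$)
$w{\left(x,K \right)} = x + K x$
$d{\left(s \right)} = 7 - \frac{2 s}{7}$ ($d{\left(s \right)} = 7 + \frac{s}{\left(-3\right) \left(1 + \frac{1}{6}\right)} = 7 + \frac{s}{\left(-3\right) \frac{7}{6}} = 7 + \frac{s}{- \frac{7}{2}} = 7 + s \left(- \frac{2}{7}\right) = 7 - \frac{2 s}{7}$)
$l{\left(N \right)} = -357 + \frac{102 N}{7}$ ($l{\left(N \right)} = - 51 \left(7 - \frac{2 N}{7}\right) = -357 + \frac{102 N}{7}$)
$\frac{199561}{\left(l{\left(-1471 \right)} - 2413695\right) \left(85664 - 2643764\right)} = \frac{199561}{\left(\left(-357 + \frac{102}{7} \left(-1471\right)\right) - 2413695\right) \left(85664 - 2643764\right)} = \frac{199561}{\left(\left(-357 - \frac{150042}{7}\right) - 2413695\right) \left(-2558100\right)} = \frac{199561}{\left(- \frac{152541}{7} - 2413695\right) \left(-2558100\right)} = \frac{199561}{\left(- \frac{17048406}{7}\right) \left(-2558100\right)} = \frac{199561}{\frac{43611527388600}{7}} = 199561 \cdot \frac{7}{43611527388600} = \frac{1396927}{43611527388600}$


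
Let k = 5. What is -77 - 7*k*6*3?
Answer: -707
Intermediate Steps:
-77 - 7*k*6*3 = -77 - 7*5*6*3 = -77 - 210*3 = -77 - 7*90 = -77 - 630 = -707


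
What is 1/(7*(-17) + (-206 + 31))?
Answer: -1/294 ≈ -0.0034014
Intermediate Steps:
1/(7*(-17) + (-206 + 31)) = 1/(-119 - 175) = 1/(-294) = -1/294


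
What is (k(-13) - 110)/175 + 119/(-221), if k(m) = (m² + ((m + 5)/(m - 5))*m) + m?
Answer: -6319/20475 ≈ -0.30862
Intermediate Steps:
k(m) = m + m² + m*(5 + m)/(-5 + m) (k(m) = (m² + ((5 + m)/(-5 + m))*m) + m = (m² + m*(5 + m)/(-5 + m)) + m = m + m² + m*(5 + m)/(-5 + m))
(k(-13) - 110)/175 + 119/(-221) = ((-13)²*(-3 - 13)/(-5 - 13) - 110)/175 + 119/(-221) = (169*(-16)/(-18) - 110)*(1/175) + 119*(-1/221) = (169*(-1/18)*(-16) - 110)*(1/175) - 7/13 = (1352/9 - 110)*(1/175) - 7/13 = (362/9)*(1/175) - 7/13 = 362/1575 - 7/13 = -6319/20475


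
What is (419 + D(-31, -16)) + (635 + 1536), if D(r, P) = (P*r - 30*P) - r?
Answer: 3597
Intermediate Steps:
D(r, P) = -r - 30*P + P*r (D(r, P) = (-30*P + P*r) - r = -r - 30*P + P*r)
(419 + D(-31, -16)) + (635 + 1536) = (419 + (-1*(-31) - 30*(-16) - 16*(-31))) + (635 + 1536) = (419 + (31 + 480 + 496)) + 2171 = (419 + 1007) + 2171 = 1426 + 2171 = 3597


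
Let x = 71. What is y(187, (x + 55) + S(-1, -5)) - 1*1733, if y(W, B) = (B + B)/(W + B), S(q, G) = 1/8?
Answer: -4339147/2505 ≈ -1732.2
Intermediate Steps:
S(q, G) = ⅛
y(W, B) = 2*B/(B + W) (y(W, B) = (2*B)/(B + W) = 2*B/(B + W))
y(187, (x + 55) + S(-1, -5)) - 1*1733 = 2*((71 + 55) + ⅛)/(((71 + 55) + ⅛) + 187) - 1*1733 = 2*(126 + ⅛)/((126 + ⅛) + 187) - 1733 = 2*(1009/8)/(1009/8 + 187) - 1733 = 2*(1009/8)/(2505/8) - 1733 = 2*(1009/8)*(8/2505) - 1733 = 2018/2505 - 1733 = -4339147/2505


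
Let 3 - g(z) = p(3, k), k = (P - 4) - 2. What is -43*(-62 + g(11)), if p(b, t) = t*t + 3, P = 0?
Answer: 4214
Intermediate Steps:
k = -6 (k = (0 - 4) - 2 = -4 - 2 = -6)
p(b, t) = 3 + t² (p(b, t) = t² + 3 = 3 + t²)
g(z) = -36 (g(z) = 3 - (3 + (-6)²) = 3 - (3 + 36) = 3 - 1*39 = 3 - 39 = -36)
-43*(-62 + g(11)) = -43*(-62 - 36) = -43*(-98) = 4214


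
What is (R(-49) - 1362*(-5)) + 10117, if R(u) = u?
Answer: 16878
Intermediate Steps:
(R(-49) - 1362*(-5)) + 10117 = (-49 - 1362*(-5)) + 10117 = (-49 + 6810) + 10117 = 6761 + 10117 = 16878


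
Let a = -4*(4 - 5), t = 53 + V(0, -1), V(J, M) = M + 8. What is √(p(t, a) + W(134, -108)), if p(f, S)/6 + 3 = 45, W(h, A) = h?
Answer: √386 ≈ 19.647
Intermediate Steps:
V(J, M) = 8 + M
t = 60 (t = 53 + (8 - 1) = 53 + 7 = 60)
a = 4 (a = -4*(-1) = 4)
p(f, S) = 252 (p(f, S) = -18 + 6*45 = -18 + 270 = 252)
√(p(t, a) + W(134, -108)) = √(252 + 134) = √386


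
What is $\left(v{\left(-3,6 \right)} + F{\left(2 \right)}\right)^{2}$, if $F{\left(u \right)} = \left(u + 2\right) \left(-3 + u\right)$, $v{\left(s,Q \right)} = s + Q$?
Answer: $1$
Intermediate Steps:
$v{\left(s,Q \right)} = Q + s$
$F{\left(u \right)} = \left(-3 + u\right) \left(2 + u\right)$ ($F{\left(u \right)} = \left(2 + u\right) \left(-3 + u\right) = \left(-3 + u\right) \left(2 + u\right)$)
$\left(v{\left(-3,6 \right)} + F{\left(2 \right)}\right)^{2} = \left(\left(6 - 3\right) - \left(8 - 4\right)\right)^{2} = \left(3 - 4\right)^{2} = \left(-1\right)^{2} = 1$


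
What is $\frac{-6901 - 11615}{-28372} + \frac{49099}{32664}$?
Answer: $\frac{499460863}{231685752} \approx 2.1558$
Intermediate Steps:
$\frac{-6901 - 11615}{-28372} + \frac{49099}{32664} = \left(-18516\right) \left(- \frac{1}{28372}\right) + 49099 \cdot \frac{1}{32664} = \frac{4629}{7093} + \frac{49099}{32664} = \frac{499460863}{231685752}$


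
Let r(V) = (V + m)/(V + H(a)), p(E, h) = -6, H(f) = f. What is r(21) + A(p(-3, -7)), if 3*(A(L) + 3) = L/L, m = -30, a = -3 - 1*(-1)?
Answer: -179/57 ≈ -3.1404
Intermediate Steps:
a = -2 (a = -3 + 1 = -2)
r(V) = (-30 + V)/(-2 + V) (r(V) = (V - 30)/(V - 2) = (-30 + V)/(-2 + V))
A(L) = -8/3 (A(L) = -3 + (L/L)/3 = -3 + (⅓)*1 = -3 + ⅓ = -8/3)
r(21) + A(p(-3, -7)) = (-30 + 21)/(-2 + 21) - 8/3 = -9/19 - 8/3 = -179/57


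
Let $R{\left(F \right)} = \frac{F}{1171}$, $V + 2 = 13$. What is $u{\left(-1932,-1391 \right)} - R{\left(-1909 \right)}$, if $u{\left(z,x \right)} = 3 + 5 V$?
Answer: $\frac{69827}{1171} \approx 59.63$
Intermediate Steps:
$V = 11$ ($V = -2 + 13 = 11$)
$R{\left(F \right)} = \frac{F}{1171}$ ($R{\left(F \right)} = F \frac{1}{1171} = \frac{F}{1171}$)
$u{\left(z,x \right)} = 58$ ($u{\left(z,x \right)} = 3 + 5 \cdot 11 = 3 + 55 = 58$)
$u{\left(-1932,-1391 \right)} - R{\left(-1909 \right)} = 58 - \frac{1}{1171} \left(-1909\right) = 58 - - \frac{1909}{1171} = 58 + \frac{1909}{1171} = \frac{69827}{1171}$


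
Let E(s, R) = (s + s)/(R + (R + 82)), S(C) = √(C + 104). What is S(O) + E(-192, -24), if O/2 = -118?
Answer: -192/17 + 2*I*√33 ≈ -11.294 + 11.489*I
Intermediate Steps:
O = -236 (O = 2*(-118) = -236)
S(C) = √(104 + C)
E(s, R) = 2*s/(82 + 2*R) (E(s, R) = (2*s)/(R + (82 + R)) = (2*s)/(82 + 2*R) = 2*s/(82 + 2*R))
S(O) + E(-192, -24) = √(104 - 236) - 192/(41 - 24) = √(-132) - 192/17 = 2*I*√33 - 192*1/17 = 2*I*√33 - 192/17 = -192/17 + 2*I*√33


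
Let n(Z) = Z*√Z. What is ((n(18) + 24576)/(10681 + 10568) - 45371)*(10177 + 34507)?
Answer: -14359408991084/7083 + 89368*√2/787 ≈ -2.0273e+9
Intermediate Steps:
n(Z) = Z^(3/2)
((n(18) + 24576)/(10681 + 10568) - 45371)*(10177 + 34507) = ((18^(3/2) + 24576)/(10681 + 10568) - 45371)*(10177 + 34507) = ((54*√2 + 24576)/21249 - 45371)*44684 = ((24576 + 54*√2)*(1/21249) - 45371)*44684 = ((8192/7083 + 2*√2/787) - 45371)*44684 = (-321354601/7083 + 2*√2/787)*44684 = -14359408991084/7083 + 89368*√2/787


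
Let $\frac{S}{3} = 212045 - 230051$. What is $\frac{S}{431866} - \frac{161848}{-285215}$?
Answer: $\frac{27244952249}{61587330595} \approx 0.44238$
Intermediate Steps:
$S = -54018$ ($S = 3 \left(212045 - 230051\right) = 3 \left(-18006\right) = -54018$)
$\frac{S}{431866} - \frac{161848}{-285215} = - \frac{54018}{431866} - \frac{161848}{-285215} = \left(-54018\right) \frac{1}{431866} - - \frac{161848}{285215} = - \frac{27009}{215933} + \frac{161848}{285215} = \frac{27244952249}{61587330595}$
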